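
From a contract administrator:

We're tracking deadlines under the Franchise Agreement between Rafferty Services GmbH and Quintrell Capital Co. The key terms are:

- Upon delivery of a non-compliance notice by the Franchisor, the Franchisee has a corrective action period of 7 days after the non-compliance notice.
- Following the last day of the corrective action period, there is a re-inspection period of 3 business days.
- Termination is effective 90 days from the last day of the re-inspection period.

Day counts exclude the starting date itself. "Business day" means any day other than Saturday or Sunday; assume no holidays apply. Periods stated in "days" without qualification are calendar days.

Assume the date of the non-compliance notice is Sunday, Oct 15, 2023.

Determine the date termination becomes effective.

Jan 23, 2024

Adding 7 calendar days to Oct 15, 2023 gives Oct 22, 2023, which is the last day of the corrective action period.
The last day of the re-inspection period: counting 3 business days from Sunday, Oct 22, 2023 (Oct 23, Oct 24, Oct 25, skipping weekends) reaches Wednesday, Oct 25, 2023.
Adding 90 calendar days to Oct 25, 2023 gives Jan 23, 2024, which is the date termination becomes effective.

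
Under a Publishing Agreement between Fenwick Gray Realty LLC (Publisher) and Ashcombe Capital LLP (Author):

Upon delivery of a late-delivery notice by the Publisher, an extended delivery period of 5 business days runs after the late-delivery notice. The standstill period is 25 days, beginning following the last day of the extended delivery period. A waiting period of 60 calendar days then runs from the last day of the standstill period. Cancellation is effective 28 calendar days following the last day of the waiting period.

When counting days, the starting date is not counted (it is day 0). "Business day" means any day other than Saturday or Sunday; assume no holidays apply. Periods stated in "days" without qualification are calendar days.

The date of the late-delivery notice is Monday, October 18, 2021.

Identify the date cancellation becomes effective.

February 15, 2022

From Monday, October 18, 2021, 5 business days (Oct 19, Oct 20, Oct 21, Oct 22, Oct 25, skipping weekends) brings us to Monday, October 25, 2021, which is the last day of the extended delivery period.
Adding 25 calendar days to October 25, 2021 gives November 19, 2021, which is the last day of the standstill period.
The last day of the waiting period: November 19, 2021 + 60 days = January 18, 2022.
The date cancellation becomes effective: January 18, 2022 + 28 days = February 15, 2022.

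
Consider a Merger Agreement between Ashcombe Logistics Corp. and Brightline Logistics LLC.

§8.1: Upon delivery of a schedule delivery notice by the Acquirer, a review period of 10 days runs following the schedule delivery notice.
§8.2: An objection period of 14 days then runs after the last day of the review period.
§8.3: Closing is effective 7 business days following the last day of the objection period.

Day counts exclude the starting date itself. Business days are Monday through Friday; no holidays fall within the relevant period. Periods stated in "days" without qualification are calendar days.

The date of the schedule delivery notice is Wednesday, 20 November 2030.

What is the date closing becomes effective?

24 December 2030

The last day of the review period: 20 November 2030 + 10 days = 30 November 2030.
The last day of the objection period: 30 November 2030 + 14 days = 14 December 2030.
From Saturday, 14 December 2030, 7 business days (Dec 16, Dec 17, Dec 18, Dec 19, Dec 20, Dec 23, Dec 24, skipping weekends) brings us to Tuesday, 24 December 2030, which is the date closing becomes effective.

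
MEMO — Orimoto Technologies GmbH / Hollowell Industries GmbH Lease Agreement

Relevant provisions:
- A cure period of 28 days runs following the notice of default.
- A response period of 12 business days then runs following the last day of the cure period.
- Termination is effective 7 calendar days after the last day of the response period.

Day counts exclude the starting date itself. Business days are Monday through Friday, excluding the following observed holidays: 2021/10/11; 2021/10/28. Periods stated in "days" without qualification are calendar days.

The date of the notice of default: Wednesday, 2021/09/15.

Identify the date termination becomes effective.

The last day of the cure period: 2021/09/15 + 28 days = 2021/10/13.
From Wednesday, 2021/10/13, 12 business days (Oct 14, Oct 15, Oct 18, Oct 19, …, Oct 27, Oct 29, Nov 1, skipping weekends and the listed holiday on Oct 28) brings us to Monday, 2021/11/01, which is the last day of the response period.
Adding 7 calendar days to 2021/11/01 gives 2021/11/08, which is the date termination becomes effective.

2021/11/08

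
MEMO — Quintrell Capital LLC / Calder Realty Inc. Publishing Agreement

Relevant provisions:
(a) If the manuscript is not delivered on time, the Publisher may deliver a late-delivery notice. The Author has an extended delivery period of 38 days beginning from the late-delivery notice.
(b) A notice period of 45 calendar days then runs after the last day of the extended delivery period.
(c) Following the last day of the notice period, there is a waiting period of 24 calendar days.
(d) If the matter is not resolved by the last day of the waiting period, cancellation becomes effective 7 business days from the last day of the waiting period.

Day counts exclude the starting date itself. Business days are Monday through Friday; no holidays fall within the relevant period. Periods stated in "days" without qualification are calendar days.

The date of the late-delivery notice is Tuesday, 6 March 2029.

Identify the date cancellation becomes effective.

2 July 2029

The last day of the extended delivery period: 6 March 2029 + 38 days = 13 April 2029.
Adding 45 calendar days to 13 April 2029 gives 28 May 2029, which is the last day of the notice period.
The last day of the waiting period: 28 May 2029 + 24 days = 21 June 2029.
From Thursday, 21 June 2029, 7 business days (Jun 22, Jun 25, Jun 26, Jun 27, Jun 28, Jun 29, Jul 2, skipping weekends) brings us to Monday, 2 July 2029, which is the date cancellation becomes effective.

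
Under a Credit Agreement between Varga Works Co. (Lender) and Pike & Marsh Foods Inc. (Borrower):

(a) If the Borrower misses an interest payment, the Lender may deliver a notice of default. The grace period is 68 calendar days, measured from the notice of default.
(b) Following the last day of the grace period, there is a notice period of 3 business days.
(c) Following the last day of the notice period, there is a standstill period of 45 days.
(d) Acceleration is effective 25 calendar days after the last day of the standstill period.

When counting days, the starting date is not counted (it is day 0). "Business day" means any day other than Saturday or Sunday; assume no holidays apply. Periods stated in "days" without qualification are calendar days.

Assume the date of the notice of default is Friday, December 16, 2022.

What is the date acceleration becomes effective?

May 8, 2023

The last day of the grace period: December 16, 2022 + 68 days = February 22, 2023.
The last day of the notice period: 3 business days after Wednesday, February 22, 2023, skipping weekends — Feb 23, Feb 24, Feb 27 — lands on Monday, February 27, 2023.
Adding 45 calendar days to February 27, 2023 gives April 13, 2023, which is the last day of the standstill period.
The date acceleration becomes effective: April 13, 2023 + 25 days = May 8, 2023.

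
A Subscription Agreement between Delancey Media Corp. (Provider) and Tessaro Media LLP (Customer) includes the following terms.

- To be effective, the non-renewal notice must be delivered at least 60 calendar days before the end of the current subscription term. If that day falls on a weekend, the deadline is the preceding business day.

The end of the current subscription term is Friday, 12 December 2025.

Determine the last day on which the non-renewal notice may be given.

12 December 2025 minus 60 days is 13 October 2025. That is a Monday, so no adjustment is needed.

13 October 2025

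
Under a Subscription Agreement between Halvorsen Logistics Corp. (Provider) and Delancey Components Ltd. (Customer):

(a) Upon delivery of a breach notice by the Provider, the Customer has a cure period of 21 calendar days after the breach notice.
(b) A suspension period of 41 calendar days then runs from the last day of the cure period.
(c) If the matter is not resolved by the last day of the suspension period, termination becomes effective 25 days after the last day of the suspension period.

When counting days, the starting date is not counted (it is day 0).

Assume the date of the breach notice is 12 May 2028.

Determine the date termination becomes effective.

7 August 2028

The last day of the cure period: 21 calendar days after 12 May 2028 is 2 June 2028.
The last day of the suspension period: 2 June 2028 + 41 days = 13 July 2028.
Adding 25 calendar days to 13 July 2028 gives 7 August 2028, which is the date termination becomes effective.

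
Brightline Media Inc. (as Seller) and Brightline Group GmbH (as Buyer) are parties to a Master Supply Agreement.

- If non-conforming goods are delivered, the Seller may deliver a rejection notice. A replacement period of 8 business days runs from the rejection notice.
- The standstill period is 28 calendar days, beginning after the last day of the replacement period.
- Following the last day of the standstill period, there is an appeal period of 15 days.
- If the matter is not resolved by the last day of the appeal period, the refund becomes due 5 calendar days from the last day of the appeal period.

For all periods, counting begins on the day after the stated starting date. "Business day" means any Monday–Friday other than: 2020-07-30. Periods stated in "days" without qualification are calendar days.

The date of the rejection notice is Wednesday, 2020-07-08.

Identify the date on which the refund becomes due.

2020-09-06

From Wednesday, 2020-07-08, 8 business days (Jul 9, Jul 10, Jul 13, Jul 14, Jul 15, Jul 16, Jul 17, Jul 20, skipping weekends) brings us to Monday, 2020-07-20, which is the last day of the replacement period.
The last day of the standstill period: 28 calendar days after 2020-07-20 is 2020-08-17.
The last day of the appeal period: 2020-08-17 + 15 days = 2020-09-01.
The date on which the refund becomes due: 5 calendar days after 2020-09-01 is 2020-09-06.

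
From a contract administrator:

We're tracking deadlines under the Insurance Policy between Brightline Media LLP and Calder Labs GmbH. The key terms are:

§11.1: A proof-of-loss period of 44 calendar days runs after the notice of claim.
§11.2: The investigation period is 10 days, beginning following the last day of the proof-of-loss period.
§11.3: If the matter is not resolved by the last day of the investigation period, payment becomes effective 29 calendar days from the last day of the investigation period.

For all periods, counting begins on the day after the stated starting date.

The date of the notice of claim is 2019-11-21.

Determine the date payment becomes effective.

The last day of the proof-of-loss period: 2019-11-21 + 44 days = 2020-01-04.
Adding 10 calendar days to 2020-01-04 gives 2020-01-14, which is the last day of the investigation period.
Adding 29 calendar days to 2020-01-14 gives 2020-02-12, which is the date payment becomes effective.

2020-02-12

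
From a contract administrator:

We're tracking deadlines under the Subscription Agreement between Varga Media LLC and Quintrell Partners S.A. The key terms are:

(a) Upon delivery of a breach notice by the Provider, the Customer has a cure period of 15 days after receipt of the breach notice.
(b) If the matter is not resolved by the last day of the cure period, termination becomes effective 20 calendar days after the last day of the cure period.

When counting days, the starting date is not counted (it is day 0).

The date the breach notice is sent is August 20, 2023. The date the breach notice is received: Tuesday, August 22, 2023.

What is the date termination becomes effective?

September 26, 2023

The last day of the cure period: August 22, 2023 + 15 days = September 6, 2023.
The date termination becomes effective: 20 calendar days after September 6, 2023 is September 26, 2023.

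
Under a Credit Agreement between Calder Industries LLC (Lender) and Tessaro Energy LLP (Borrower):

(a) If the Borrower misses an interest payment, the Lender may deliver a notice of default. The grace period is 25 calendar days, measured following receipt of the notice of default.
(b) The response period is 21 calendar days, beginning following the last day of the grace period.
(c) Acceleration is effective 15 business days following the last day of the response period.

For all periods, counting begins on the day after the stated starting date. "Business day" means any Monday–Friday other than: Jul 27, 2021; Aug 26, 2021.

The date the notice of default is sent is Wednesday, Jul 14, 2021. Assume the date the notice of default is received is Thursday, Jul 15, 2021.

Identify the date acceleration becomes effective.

Sep 20, 2021

The last day of the grace period: Jul 15, 2021 + 25 days = Aug 9, 2021.
Adding 21 calendar days to Aug 9, 2021 gives Aug 30, 2021, which is the last day of the response period.
The date acceleration becomes effective: 15 business days after Monday, Aug 30, 2021, skipping weekends — Aug 31, Sep 1, Sep 2, Sep 3, …, Sep 16, Sep 17, Sep 20 — lands on Monday, Sep 20, 2021.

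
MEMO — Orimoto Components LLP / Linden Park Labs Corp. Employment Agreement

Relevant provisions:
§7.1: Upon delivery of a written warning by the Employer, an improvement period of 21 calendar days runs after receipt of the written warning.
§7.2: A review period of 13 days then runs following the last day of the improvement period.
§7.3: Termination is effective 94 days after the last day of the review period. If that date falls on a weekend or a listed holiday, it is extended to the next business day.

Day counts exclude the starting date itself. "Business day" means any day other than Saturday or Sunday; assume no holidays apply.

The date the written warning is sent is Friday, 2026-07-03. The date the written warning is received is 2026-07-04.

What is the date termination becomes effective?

2026-11-09

The last day of the improvement period: 2026-07-04 + 21 days = 2026-07-25.
The last day of the review period: 13 calendar days after 2026-07-25 is 2026-08-07.
Adding 94 calendar days to 2026-08-07 gives 2026-11-09, which is the date termination becomes effective. 2026-11-09 is a Monday, so no roll-forward applies.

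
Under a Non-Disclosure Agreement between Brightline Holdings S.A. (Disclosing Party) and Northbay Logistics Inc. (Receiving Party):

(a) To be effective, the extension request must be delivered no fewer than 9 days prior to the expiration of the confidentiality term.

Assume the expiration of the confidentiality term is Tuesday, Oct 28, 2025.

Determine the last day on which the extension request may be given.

Oct 19, 2025

Counting back 9 calendar days from Oct 28, 2025 gives Oct 19, 2025.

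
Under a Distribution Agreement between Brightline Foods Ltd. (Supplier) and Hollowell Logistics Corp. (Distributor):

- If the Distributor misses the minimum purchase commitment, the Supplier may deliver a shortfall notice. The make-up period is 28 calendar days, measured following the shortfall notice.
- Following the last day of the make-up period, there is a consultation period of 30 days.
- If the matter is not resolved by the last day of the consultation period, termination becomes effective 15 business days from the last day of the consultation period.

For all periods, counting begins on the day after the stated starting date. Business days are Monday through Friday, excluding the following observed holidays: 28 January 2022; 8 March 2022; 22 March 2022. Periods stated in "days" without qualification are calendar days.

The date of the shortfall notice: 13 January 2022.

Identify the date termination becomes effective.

4 April 2022

Adding 28 calendar days to 13 January 2022 gives 10 February 2022, which is the last day of the make-up period.
The last day of the consultation period: 10 February 2022 + 30 days = 12 March 2022.
The date termination becomes effective: counting 15 business days from Saturday, 12 March 2022 (Mar 14, Mar 15, Mar 16, Mar 17, …, Mar 31, Apr 1, Apr 4, skipping weekends and the listed holiday on Mar 22) reaches Monday, 4 April 2022.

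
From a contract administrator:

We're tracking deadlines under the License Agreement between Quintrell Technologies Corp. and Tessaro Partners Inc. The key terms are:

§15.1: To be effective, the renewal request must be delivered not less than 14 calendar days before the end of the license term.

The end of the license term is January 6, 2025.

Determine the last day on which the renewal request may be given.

Counting back 14 calendar days from January 6, 2025 gives December 23, 2024.

December 23, 2024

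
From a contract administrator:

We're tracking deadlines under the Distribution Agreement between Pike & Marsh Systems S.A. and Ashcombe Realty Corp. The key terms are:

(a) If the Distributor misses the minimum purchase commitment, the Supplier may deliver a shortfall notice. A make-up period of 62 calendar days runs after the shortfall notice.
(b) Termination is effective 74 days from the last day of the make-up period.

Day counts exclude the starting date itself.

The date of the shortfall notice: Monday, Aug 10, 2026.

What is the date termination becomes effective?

The last day of the make-up period: 62 calendar days after Aug 10, 2026 is Oct 11, 2026.
The date termination becomes effective: Oct 11, 2026 + 74 days = Dec 24, 2026.

Dec 24, 2026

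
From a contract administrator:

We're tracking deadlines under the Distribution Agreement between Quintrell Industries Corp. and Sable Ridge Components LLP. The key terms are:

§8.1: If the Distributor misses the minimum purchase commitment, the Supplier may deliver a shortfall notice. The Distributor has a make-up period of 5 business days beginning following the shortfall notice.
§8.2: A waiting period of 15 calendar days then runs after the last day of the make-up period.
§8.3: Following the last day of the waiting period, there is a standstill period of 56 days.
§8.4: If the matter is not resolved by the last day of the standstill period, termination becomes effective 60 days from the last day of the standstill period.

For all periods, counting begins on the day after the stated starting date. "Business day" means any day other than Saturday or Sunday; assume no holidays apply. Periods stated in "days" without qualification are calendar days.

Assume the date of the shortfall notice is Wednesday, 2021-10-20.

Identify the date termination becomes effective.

The last day of the make-up period: 5 business days after Wednesday, 2021-10-20, skipping weekends — Oct 21, Oct 22, Oct 25, Oct 26, Oct 27 — lands on Wednesday, 2021-10-27.
The last day of the waiting period: 15 calendar days after 2021-10-27 is 2021-11-11.
The last day of the standstill period: 2021-11-11 + 56 days = 2022-01-06.
The date termination becomes effective: 2022-01-06 + 60 days = 2022-03-07.

2022-03-07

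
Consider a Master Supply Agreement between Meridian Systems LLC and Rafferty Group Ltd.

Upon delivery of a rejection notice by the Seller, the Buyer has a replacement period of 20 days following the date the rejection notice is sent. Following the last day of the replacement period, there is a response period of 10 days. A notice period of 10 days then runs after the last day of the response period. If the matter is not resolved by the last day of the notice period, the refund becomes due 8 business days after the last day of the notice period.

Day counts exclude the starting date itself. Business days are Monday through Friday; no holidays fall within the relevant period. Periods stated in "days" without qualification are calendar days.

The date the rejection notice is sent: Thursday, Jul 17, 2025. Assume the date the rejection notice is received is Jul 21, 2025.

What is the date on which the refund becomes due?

Adding 20 calendar days to Jul 17, 2025 gives Aug 6, 2025, which is the last day of the replacement period.
The last day of the response period: 10 calendar days after Aug 6, 2025 is Aug 16, 2025.
Adding 10 calendar days to Aug 16, 2025 gives Aug 26, 2025, which is the last day of the notice period.
The date on which the refund becomes due: 8 business days after Tuesday, Aug 26, 2025, skipping weekends — Aug 27, Aug 28, Aug 29, Sep 1, Sep 2, Sep 3, Sep 4, Sep 5 — lands on Friday, Sep 5, 2025.

Sep 5, 2025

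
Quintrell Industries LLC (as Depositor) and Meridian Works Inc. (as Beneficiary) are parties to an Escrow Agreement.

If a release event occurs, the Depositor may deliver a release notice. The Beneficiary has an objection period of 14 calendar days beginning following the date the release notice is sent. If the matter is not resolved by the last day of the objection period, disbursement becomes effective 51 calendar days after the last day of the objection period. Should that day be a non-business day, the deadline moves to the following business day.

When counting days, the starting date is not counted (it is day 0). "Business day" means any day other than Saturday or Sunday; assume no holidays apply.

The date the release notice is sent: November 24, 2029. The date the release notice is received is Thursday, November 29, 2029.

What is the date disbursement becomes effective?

The last day of the objection period: 14 calendar days after November 24, 2029 is December 8, 2029.
Adding 51 calendar days to December 8, 2029 gives January 28, 2030, which is the date disbursement becomes effective. January 28, 2030 is a Monday, so no roll-forward applies.

January 28, 2030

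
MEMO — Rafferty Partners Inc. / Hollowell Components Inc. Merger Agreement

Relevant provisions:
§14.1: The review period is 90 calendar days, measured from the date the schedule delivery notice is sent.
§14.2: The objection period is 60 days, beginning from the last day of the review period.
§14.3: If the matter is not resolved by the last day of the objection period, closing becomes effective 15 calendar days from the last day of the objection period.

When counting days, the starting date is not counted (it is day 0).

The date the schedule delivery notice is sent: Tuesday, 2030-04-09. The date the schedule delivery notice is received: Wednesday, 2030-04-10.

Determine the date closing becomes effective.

Adding 90 calendar days to 2030-04-09 gives 2030-07-08, which is the last day of the review period.
The last day of the objection period: 60 calendar days after 2030-07-08 is 2030-09-06.
The date closing becomes effective: 2030-09-06 + 15 days = 2030-09-21.

2030-09-21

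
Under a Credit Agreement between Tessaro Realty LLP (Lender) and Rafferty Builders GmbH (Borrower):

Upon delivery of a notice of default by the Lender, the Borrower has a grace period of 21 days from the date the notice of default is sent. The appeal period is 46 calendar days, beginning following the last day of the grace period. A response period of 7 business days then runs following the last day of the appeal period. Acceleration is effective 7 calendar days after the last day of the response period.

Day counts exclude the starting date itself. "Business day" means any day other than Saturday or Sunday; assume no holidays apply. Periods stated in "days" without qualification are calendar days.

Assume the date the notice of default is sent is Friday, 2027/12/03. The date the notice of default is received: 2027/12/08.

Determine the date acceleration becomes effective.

The last day of the grace period: 2027/12/03 + 21 days = 2027/12/24.
The last day of the appeal period: 46 calendar days after 2027/12/24 is 2028/02/08.
The last day of the response period: counting 7 business days from Tuesday, 2028/02/08 (Feb 9, Feb 10, Feb 11, Feb 14, Feb 15, Feb 16, Feb 17, skipping weekends) reaches Thursday, 2028/02/17.
Adding 7 calendar days to 2028/02/17 gives 2028/02/24, which is the date acceleration becomes effective.

2028/02/24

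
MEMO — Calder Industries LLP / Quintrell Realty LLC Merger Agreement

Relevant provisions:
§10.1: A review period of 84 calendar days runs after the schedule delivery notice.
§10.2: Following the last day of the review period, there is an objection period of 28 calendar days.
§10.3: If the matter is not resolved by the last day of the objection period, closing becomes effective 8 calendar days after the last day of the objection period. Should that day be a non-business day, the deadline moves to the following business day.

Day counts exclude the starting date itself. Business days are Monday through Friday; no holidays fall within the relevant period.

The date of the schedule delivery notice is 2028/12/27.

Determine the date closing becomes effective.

2029/04/26

Adding 84 calendar days to 2028/12/27 gives 2029/03/21, which is the last day of the review period.
Adding 28 calendar days to 2029/03/21 gives 2029/04/18, which is the last day of the objection period.
Adding 8 calendar days to 2029/04/18 gives 2029/04/26, which is the date closing becomes effective. 2029/04/26 is a Thursday, so no roll-forward applies.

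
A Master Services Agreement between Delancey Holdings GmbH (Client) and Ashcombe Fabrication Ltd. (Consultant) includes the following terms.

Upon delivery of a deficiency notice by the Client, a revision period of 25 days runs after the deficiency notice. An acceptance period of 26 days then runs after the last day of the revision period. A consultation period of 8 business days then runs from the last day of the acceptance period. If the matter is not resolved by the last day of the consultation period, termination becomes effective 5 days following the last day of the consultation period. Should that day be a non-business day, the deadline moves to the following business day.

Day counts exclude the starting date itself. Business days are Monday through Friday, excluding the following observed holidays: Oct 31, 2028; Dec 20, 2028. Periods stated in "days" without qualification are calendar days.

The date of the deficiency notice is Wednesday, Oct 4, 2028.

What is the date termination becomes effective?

The last day of the revision period: Oct 4, 2028 + 25 days = Oct 29, 2028.
Adding 26 calendar days to Oct 29, 2028 gives Nov 24, 2028, which is the last day of the acceptance period.
The last day of the consultation period: counting 8 business days from Friday, Nov 24, 2028 (Nov 27, Nov 28, Nov 29, Nov 30, Dec 1, Dec 4, Dec 5, Dec 6, skipping weekends) reaches Wednesday, Dec 6, 2028.
The date termination becomes effective: Dec 6, 2028 + 5 days = Dec 11, 2028. Dec 11, 2028 is a Monday and is not a listed holiday, so no roll-forward applies.

Dec 11, 2028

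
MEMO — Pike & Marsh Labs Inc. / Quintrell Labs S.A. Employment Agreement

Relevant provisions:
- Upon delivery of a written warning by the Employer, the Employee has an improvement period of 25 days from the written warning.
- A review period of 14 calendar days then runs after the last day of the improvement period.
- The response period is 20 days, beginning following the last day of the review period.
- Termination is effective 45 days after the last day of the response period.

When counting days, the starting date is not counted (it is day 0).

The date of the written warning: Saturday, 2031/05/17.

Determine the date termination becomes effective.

2031/08/29

The last day of the improvement period: 25 calendar days after 2031/05/17 is 2031/06/11.
Adding 14 calendar days to 2031/06/11 gives 2031/06/25, which is the last day of the review period.
The last day of the response period: 20 calendar days after 2031/06/25 is 2031/07/15.
Adding 45 calendar days to 2031/07/15 gives 2031/08/29, which is the date termination becomes effective.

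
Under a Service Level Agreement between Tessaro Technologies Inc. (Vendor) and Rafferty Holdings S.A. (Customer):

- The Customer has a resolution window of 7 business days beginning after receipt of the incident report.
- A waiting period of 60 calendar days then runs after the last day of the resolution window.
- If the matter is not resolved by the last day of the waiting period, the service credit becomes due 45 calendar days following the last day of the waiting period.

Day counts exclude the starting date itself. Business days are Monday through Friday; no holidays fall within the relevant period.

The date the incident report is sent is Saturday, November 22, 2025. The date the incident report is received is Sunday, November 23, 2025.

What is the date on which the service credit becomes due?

The last day of the resolution window: counting 7 business days from Sunday, November 23, 2025 (Nov 24, Nov 25, Nov 26, Nov 27, Nov 28, Dec 1, Dec 2, skipping weekends) reaches Tuesday, December 2, 2025.
The last day of the waiting period: December 2, 2025 + 60 days = January 31, 2026.
The date on which the service credit becomes due: January 31, 2026 + 45 days = March 17, 2026.

March 17, 2026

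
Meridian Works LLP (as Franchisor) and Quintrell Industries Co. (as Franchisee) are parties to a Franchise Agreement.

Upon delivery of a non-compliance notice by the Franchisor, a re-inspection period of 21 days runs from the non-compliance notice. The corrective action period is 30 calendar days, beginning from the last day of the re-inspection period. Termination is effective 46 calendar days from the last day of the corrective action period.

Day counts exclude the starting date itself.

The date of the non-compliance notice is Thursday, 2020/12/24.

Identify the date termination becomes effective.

2021/03/31

Adding 21 calendar days to 2020/12/24 gives 2021/01/14, which is the last day of the re-inspection period.
The last day of the corrective action period: 2021/01/14 + 30 days = 2021/02/13.
The date termination becomes effective: 2021/02/13 + 46 days = 2021/03/31.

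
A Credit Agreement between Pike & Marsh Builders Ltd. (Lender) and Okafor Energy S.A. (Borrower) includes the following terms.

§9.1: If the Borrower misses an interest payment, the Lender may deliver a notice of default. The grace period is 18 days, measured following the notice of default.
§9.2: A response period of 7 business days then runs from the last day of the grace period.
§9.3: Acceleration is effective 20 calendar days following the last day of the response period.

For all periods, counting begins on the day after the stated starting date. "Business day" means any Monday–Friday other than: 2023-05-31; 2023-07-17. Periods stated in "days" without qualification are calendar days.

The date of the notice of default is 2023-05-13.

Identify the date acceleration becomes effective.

Adding 18 calendar days to 2023-05-13 gives 2023-05-31, which is the last day of the grace period.
The last day of the response period: 7 business days after Wednesday, 2023-05-31, skipping weekends — Jun 1, Jun 2, Jun 5, Jun 6, Jun 7, Jun 8, Jun 9 — lands on Friday, 2023-06-09.
Adding 20 calendar days to 2023-06-09 gives 2023-06-29, which is the date acceleration becomes effective.

2023-06-29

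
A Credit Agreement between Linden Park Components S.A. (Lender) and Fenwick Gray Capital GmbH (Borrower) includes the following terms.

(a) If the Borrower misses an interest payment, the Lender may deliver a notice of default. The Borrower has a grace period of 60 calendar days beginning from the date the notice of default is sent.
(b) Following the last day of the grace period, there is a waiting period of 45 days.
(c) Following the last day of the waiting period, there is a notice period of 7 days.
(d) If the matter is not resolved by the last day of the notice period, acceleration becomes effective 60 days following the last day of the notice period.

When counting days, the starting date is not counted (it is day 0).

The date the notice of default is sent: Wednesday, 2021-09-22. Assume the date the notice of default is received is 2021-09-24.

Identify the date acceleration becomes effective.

2022-03-13

Adding 60 calendar days to 2021-09-22 gives 2021-11-21, which is the last day of the grace period.
The last day of the waiting period: 45 calendar days after 2021-11-21 is 2022-01-05.
Adding 7 calendar days to 2022-01-05 gives 2022-01-12, which is the last day of the notice period.
The date acceleration becomes effective: 2022-01-12 + 60 days = 2022-03-13.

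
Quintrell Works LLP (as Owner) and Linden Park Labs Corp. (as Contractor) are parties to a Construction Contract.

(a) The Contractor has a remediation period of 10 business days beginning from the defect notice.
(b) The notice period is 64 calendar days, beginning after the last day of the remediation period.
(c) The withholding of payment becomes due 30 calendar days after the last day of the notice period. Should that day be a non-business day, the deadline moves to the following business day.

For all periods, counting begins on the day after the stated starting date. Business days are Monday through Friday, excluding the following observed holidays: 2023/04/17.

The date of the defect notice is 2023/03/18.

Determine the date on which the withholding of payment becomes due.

2023/07/03

The last day of the remediation period: counting 10 business days from Saturday, 2023/03/18 (Mar 20, Mar 21, Mar 22, Mar 23, Mar 24, Mar 27, Mar 28, Mar 29, Mar 30, Mar 31, skipping weekends) reaches Friday, 2023/03/31.
The last day of the notice period: 64 calendar days after 2023/03/31 is 2023/06/03.
The date on which the withholding of payment becomes due: 30 calendar days after 2023/06/03 is 2023/07/03. 2023/07/03 is a Monday and is not a listed holiday, so no roll-forward applies.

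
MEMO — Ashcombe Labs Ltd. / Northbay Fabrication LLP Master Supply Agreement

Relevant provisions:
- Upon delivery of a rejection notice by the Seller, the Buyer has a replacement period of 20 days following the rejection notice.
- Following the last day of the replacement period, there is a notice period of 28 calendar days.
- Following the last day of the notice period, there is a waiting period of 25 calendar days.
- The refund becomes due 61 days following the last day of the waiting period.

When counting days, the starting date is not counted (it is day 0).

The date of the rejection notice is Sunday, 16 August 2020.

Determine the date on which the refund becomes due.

28 December 2020

Adding 20 calendar days to 16 August 2020 gives 5 September 2020, which is the last day of the replacement period.
The last day of the notice period: 5 September 2020 + 28 days = 3 October 2020.
The last day of the waiting period: 25 calendar days after 3 October 2020 is 28 October 2020.
Adding 61 calendar days to 28 October 2020 gives 28 December 2020, which is the date on which the refund becomes due.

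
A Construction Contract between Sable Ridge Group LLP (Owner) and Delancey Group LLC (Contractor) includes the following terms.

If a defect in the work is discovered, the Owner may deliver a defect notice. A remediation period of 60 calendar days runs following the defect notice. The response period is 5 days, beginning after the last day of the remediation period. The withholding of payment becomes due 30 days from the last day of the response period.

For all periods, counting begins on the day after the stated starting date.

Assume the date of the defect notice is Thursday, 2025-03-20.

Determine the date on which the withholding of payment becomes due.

2025-06-23

The last day of the remediation period: 2025-03-20 + 60 days = 2025-05-19.
The last day of the response period: 2025-05-19 + 5 days = 2025-05-24.
The date on which the withholding of payment becomes due: 30 calendar days after 2025-05-24 is 2025-06-23.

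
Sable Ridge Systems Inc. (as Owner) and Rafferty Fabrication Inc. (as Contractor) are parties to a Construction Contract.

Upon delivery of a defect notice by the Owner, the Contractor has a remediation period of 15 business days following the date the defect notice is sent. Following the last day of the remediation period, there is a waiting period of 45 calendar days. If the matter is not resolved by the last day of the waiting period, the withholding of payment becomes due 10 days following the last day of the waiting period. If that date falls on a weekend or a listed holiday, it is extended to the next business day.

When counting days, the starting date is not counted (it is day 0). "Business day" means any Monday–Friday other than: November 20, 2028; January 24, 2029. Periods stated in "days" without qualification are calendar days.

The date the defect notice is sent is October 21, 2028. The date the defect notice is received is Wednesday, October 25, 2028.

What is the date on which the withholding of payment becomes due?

From Saturday, October 21, 2028, 15 business days (Oct 23, Oct 24, Oct 25, Oct 26, …, Nov 8, Nov 9, Nov 10, skipping weekends) brings us to Friday, November 10, 2028, which is the last day of the remediation period.
The last day of the waiting period: 45 calendar days after November 10, 2028 is December 25, 2028.
The date on which the withholding of payment becomes due: 10 calendar days after December 25, 2028 is January 4, 2029. January 4, 2029 is a Thursday and is not a listed holiday, so no roll-forward applies.

January 4, 2029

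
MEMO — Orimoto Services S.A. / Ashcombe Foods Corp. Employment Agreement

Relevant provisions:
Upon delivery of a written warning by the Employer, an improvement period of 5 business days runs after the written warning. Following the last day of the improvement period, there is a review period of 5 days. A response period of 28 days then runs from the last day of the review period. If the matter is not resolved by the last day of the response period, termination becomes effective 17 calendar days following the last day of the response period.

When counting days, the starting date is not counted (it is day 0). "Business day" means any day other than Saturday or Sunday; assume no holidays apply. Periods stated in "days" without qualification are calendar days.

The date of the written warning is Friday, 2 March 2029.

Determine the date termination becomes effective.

The last day of the improvement period: counting 5 business days from Friday, 2 March 2029 (Mar 5, Mar 6, Mar 7, Mar 8, Mar 9, skipping weekends) reaches Friday, 9 March 2029.
Adding 5 calendar days to 9 March 2029 gives 14 March 2029, which is the last day of the review period.
The last day of the response period: 28 calendar days after 14 March 2029 is 11 April 2029.
The date termination becomes effective: 17 calendar days after 11 April 2029 is 28 April 2029.

28 April 2029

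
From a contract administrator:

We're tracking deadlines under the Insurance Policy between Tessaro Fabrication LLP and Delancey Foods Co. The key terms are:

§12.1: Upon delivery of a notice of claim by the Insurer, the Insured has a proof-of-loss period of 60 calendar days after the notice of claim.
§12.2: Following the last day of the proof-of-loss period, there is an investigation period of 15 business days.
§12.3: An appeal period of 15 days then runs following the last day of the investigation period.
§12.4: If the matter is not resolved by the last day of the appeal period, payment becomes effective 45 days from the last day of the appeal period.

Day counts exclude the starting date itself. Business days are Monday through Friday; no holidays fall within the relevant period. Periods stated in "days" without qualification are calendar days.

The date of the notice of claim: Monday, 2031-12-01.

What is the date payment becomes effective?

2032-04-20

Adding 60 calendar days to 2031-12-01 gives 2032-01-30, which is the last day of the proof-of-loss period.
The last day of the investigation period: 15 business days after Friday, 2032-01-30, skipping weekends — Feb 2, Feb 3, Feb 4, Feb 5, …, Feb 18, Feb 19, Feb 20 — lands on Friday, 2032-02-20.
Adding 15 calendar days to 2032-02-20 gives 2032-03-06, which is the last day of the appeal period.
The date payment becomes effective: 2032-03-06 + 45 days = 2032-04-20.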